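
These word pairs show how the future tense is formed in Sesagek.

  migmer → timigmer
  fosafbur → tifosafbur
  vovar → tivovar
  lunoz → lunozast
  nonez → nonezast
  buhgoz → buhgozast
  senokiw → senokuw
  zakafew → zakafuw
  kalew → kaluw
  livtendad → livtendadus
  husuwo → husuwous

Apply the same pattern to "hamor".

"hamor" ends in -r. The stems ending in -r (migmer → timigmer, fosafbur → tifosafbur, vovar → tivovar) add the prefix ti-.
The other patterns: stems ending in -z add -ast; stems ending in -w change the last vowel to 'u'; stems ending in -d or -o add -us.
So hamor → tihamor.

tihamor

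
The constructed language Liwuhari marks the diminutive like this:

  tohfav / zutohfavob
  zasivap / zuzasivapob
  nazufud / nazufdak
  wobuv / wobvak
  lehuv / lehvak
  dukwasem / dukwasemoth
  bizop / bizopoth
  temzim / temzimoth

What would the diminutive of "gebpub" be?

gebpbak

tohfav and wobuv both end in -v yet inflect differently (zutohfavob, wobvak), so the final letter is not what conditions the rule; the last vowel is.
"gebpub" has last vowel 'u'. The stems whose last vowel is 'u' (nazufud → nazufdak, wobuv → wobvak, lehuv → lehvak) delete the last vowel and add -ak.
The other patterns: stems whose last vowel is 'a' add zu- … -ob around the stem; stems whose last vowel is 'e', 'i' or 'o' add -oth.
So gebpub → gebpbak.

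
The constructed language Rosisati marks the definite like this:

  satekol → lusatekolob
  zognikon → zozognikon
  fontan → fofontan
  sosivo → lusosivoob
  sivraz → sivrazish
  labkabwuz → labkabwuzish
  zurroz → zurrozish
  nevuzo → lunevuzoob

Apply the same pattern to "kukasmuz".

kukasmuzish

"kukasmuz" ends in -z. The stems ending in -z (zurroz → zurrozish, sivraz → sivrazish, labkabwuz → labkabwuzish) add -ish.
The other patterns: stems ending in -l or -o add lu- … -ob around the stem; stems ending in -n repeat the first consonant+vowel as a prefix.
So kukasmuz → kukasmuzish.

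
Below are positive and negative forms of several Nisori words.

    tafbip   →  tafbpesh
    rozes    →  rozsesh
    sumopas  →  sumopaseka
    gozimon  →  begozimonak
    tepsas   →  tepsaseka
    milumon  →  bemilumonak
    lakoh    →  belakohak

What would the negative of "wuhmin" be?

tepsas and rozes both end in -s yet inflect differently (tepsaseka, rozsesh), so the final letter is not what conditions the rule; the last vowel is.
"wuhmin" has last vowel 'i'. The one such stem in the data (tafbip → tafbpesh) deletes the last vowel and adds -esh (as does rozes), so the same rule applies.
So wuhmin → wuhmnesh.

wuhmnesh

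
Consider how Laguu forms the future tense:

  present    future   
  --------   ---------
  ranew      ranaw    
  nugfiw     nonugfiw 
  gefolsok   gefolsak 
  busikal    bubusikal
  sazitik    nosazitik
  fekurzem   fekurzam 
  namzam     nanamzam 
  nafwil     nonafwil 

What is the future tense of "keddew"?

busikal and nafwil both end in -l yet inflect differently (bubusikal, nonafwil), so the final letter is not what conditions the rule; the last vowel is.
"keddew" has last vowel 'e'. The stems whose last vowel is 'e' (fekurzem → fekurzam, ranew → ranaw) change the last vowel to 'a'.
The other patterns: stems whose last vowel is 'a' repeat the first consonant+vowel as a prefix; stems whose last vowel is 'i' add the prefix no-.
So keddew → keddaw.

keddaw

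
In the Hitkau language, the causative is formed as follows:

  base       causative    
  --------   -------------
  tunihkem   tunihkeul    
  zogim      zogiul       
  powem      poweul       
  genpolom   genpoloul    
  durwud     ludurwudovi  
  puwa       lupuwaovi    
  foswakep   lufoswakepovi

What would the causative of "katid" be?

tunihkem and foswakep both have last vowel 'e' yet inflect differently (tunihkeul, lufoswakepovi), so the last vowel is not what conditions the rule; the final letter is.
"katid" ends in -d. The one such stem in the data (durwud → ludurwudovi) adds lu- … -ovi around the stem, so the same rule applies.
So katid → lukatidovi.

lukatidovi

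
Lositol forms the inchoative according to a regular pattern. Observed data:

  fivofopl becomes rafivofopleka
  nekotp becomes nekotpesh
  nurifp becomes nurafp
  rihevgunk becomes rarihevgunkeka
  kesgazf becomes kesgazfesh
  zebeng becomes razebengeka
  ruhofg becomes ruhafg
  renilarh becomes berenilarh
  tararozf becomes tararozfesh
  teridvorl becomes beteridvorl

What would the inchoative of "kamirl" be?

nekotp and nurifp both end in -p yet inflect differently (nekotpesh, nurafp), so the final letter is not what conditions the rule; the second-to-last letter is.
"kamirl" has second-to-last letter 'r'. The stems whose second-to-last letter is 'r' (teridvorl → beteridvorl, renilarh → berenilarh) add the prefix be-.
The other patterns: stems whose second-to-last letter is 't' or 'z' add -esh; stems whose second-to-last letter is 'f' change the last vowel to 'a'; stems whose second-to-last letter is 'n' or 'p' add ra- … -eka around the stem.
So kamirl → bekamirl.

bekamirl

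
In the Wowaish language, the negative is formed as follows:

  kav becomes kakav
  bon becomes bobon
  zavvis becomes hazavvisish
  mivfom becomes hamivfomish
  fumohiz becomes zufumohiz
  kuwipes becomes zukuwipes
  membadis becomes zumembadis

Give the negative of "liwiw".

zavvis and kuwipes both end in -s yet inflect differently (hazavvisish, zukuwipes), so the final letter is not what conditions the rule; the number of vowels is.
"liwiw" has 2 vowels. The stems with 2 vowels (zavvis → hazavvisish, mivfom → hamivfomish) add ha- … -ish around the stem.
The other patterns: stems with 1 vowel repeat the first consonant+vowel as a prefix; stems with 3 vowels add the prefix zu-.
So liwiw → haliwiwish.

haliwiwish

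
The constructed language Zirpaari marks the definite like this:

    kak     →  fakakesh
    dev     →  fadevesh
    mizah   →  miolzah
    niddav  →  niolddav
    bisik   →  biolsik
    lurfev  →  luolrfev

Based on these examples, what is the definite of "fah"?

fafahesh

"fah" has 1 vowel. The stems with 1 vowel (kak → fakakesh, dev → fadevesh) add fa- … -esh around the stem.
The other pattern: stems with 2 vowels insert -ol- after the first vowel.
So fah → fafahesh.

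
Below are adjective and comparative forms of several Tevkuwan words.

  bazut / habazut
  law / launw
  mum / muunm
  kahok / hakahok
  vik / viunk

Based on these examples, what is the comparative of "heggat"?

kahok and vik both end in -k yet inflect differently (hakahok, viunk), so the final letter is not what conditions the rule; the number of vowels is.
"heggat" has 2 vowels. The stems with 2 vowels (kahok → hakahok, bazut → habazut) add the prefix ha-.
So heggat → haheggat.

haheggat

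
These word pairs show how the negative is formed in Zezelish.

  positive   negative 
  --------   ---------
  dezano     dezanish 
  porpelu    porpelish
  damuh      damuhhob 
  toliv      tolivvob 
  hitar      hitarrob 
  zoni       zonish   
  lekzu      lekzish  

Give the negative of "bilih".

"bilih" ends in a consonant. The stems ending in a consonant (damuh → damuhhob, toliv → tolivvob, hitar → hitarrob) double the final consonant and add -ob.
The other pattern: stems ending in a vowel drop the final letter and add -ish.
So bilih → bilihhob.

bilihhob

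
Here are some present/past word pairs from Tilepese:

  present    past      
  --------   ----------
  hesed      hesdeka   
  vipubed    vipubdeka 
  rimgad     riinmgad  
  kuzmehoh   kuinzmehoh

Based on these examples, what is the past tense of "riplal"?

hesed and rimgad both end in -d yet inflect differently (hesdeka, riinmgad), so the final letter is not what conditions the rule; the last vowel is.
"riplal" has last vowel 'a'. The one such stem in the data (rimgad → riinmgad) inserts -in- after the first vowel (as does kuzmehoh), so the same rule applies.
The other pattern: stems whose last vowel is 'e' delete the last vowel and add -eka.
So riplal → riinplal.

riinplal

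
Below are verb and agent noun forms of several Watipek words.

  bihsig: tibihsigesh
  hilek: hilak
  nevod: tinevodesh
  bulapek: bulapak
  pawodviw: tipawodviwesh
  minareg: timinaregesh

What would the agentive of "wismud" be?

hilek and minareg both have last vowel 'e' yet inflect differently (hilak, timinaregesh), so the last vowel is not what conditions the rule; the final letter is.
"wismud" ends in -d. The one such stem in the data (nevod → tinevodesh) adds ti- … -esh around the stem, so the same rule applies.
So wismud → tiwismudesh.

tiwismudesh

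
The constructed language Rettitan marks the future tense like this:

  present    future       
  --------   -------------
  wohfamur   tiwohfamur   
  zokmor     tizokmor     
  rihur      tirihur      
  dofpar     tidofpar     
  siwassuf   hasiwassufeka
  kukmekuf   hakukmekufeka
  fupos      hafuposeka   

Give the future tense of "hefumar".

"hefumar" ends in -r. The stems ending in -r (wohfamur → tiwohfamur, zokmor → tizokmor, rihur → tirihur) add the prefix ti-.
The other pattern: stems ending in -f or -s add ha- … -eka around the stem.
So hefumar → tihefumar.

tihefumar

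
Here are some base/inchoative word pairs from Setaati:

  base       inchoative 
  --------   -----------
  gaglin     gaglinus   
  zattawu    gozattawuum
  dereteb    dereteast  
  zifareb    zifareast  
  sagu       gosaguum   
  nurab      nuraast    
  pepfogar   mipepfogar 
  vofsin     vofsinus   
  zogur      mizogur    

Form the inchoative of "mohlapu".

gomohlapuum

"mohlapu" ends in -u. The stems ending in -u (sagu → gosaguum, zattawu → gozattawuum) add go- … -um around the stem.
The other patterns: stems ending in -r add the prefix mi-; stems ending in -b drop the final letter and add -ast; stems ending in -n add -us.
So mohlapu → gomohlapuum.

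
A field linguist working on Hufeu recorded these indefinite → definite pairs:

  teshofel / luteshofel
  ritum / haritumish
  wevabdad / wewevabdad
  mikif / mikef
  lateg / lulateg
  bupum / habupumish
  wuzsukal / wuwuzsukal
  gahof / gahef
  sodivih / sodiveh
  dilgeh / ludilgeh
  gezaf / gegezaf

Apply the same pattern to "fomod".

teshofel and wuzsukal both end in -l yet inflect differently (luteshofel, wuwuzsukal), so the final letter is not what conditions the rule; the last vowel is.
"fomod" has last vowel 'o'. The one such stem in the data (gahof → gahef) changes the last vowel to 'e' (as do sodivih, mikif), so the same rule applies.
The other patterns: stems whose last vowel is 'u' add ha- … -ish around the stem; stems whose last vowel is 'e' add the prefix lu-; stems whose last vowel is 'a' repeat the first consonant+vowel as a prefix.
So fomod → fomed.

fomed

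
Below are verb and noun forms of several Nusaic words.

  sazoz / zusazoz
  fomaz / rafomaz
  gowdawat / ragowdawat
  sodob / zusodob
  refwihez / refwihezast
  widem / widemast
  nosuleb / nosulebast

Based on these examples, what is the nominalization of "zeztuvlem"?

zeztuvlemast

fomaz and refwihez both end in -z yet inflect differently (rafomaz, refwihezast), so the final letter is not what conditions the rule; the last vowel is.
"zeztuvlem" has last vowel 'e'. The stems whose last vowel is 'e' (nosuleb → nosulebast, widem → widemast, refwihez → refwihezast) add -ast.
The other patterns: stems whose last vowel is 'a' add the prefix ra-; stems whose last vowel is 'o' add the prefix zu-.
So zeztuvlem → zeztuvlemast.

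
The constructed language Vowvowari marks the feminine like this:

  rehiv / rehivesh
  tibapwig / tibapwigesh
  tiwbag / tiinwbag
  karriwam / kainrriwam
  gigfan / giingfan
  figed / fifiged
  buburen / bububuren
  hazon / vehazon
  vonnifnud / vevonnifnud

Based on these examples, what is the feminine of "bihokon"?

tibapwig and tiwbag both end in -g yet inflect differently (tibapwigesh, tiinwbag), so the final letter is not what conditions the rule; the last vowel is.
"bihokon" has last vowel 'o'. The one such stem in the data (hazon → vehazon) adds the prefix ve-, so the same rule applies.
The other patterns: stems whose last vowel is 'i' add -esh; stems whose last vowel is 'a' insert -in- after the first vowel; stems whose last vowel is 'e' repeat the first consonant+vowel as a prefix.
So bihokon → vebihokon.

vebihokon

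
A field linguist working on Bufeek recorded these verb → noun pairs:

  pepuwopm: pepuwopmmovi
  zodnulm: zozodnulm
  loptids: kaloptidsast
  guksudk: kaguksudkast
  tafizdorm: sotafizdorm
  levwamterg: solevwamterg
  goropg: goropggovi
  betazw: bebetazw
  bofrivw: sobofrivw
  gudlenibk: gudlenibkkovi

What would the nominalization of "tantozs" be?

tatantozs

tafizdorm and pepuwopm both end in -m yet inflect differently (sotafizdorm, pepuwopmmovi), so the final letter is not what conditions the rule; the second-to-last letter is.
"tantozs" has second-to-last letter 'z'. The one such stem in the data (betazw → bebetazw) repeats the first consonant+vowel as a prefix (as does zodnulm), so the same rule applies.
The other patterns: stems whose second-to-last letter is 'r' or 'v' add the prefix so-; stems whose second-to-last letter is 'd' add ka- … -ast around the stem; stems whose second-to-last letter is 'b' or 'p' double the final consonant and add -ovi.
So tantozs → tatantozs.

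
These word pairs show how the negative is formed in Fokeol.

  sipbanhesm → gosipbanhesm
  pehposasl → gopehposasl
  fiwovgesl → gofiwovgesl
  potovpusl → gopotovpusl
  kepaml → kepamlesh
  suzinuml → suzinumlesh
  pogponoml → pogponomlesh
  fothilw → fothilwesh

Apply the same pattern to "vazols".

pehposasl and kepaml both end in -l yet inflect differently (gopehposasl, kepamlesh), so the final letter is not what conditions the rule; the second-to-last letter is.
"vazols" has second-to-last letter 'l'. The one such stem in the data (fothilw → fothilwesh) adds -esh, so the same rule applies.
So vazols → vazolsesh.

vazolsesh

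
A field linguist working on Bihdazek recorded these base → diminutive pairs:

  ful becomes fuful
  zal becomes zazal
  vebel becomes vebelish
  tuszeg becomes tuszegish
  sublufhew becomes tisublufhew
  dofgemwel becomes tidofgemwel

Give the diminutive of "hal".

hahal

"hal" has 1 vowel. The stems with 1 vowel (ful → fuful, zal → zazal) repeat the first consonant+vowel as a prefix.
The other patterns: stems with 2 vowels add -ish; stems with 3 vowels add the prefix ti-.
So hal → hahal.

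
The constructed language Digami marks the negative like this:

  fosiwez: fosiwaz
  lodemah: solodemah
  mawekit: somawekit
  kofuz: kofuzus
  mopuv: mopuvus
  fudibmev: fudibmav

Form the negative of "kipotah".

"kipotah" has last vowel 'a'. The one such stem in the data (lodemah → solodemah) adds the prefix so-, so the same rule applies.
So kipotah → sokipotah.

sokipotah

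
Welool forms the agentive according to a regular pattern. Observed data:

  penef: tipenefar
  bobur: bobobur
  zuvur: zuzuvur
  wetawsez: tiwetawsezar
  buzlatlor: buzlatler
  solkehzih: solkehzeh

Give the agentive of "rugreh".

"rugreh" has last vowel 'e'. The stems whose last vowel is 'e' (wetawsez → tiwetawsezar, penef → tipenefar) add ti- … -ar around the stem.
The other patterns: stems whose last vowel is 'u' repeat the first consonant+vowel as a prefix; stems whose last vowel is 'i' or 'o' change the last vowel to 'e'.
So rugreh → tirugrehar.

tirugrehar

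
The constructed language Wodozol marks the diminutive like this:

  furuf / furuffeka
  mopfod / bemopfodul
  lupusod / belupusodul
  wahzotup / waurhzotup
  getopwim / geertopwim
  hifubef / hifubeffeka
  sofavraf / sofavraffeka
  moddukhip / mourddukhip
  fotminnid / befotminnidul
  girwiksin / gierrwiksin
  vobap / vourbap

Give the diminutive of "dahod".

fotminnid and moddukhip both have last vowel 'i' yet inflect differently (befotminnidul, mourddukhip), so the last vowel is not what conditions the rule; the final letter is.
"dahod" ends in -d. The stems ending in -d (lupusod → belupusodul, mopfod → bemopfodul, fotminnid → befotminnidul) add be- … -ul around the stem.
The other patterns: stems ending in -f double the final consonant and add -eka; stems ending in -p insert -ur- after the first vowel; stems ending in -m or -n insert -er- after the first vowel.
So dahod → bedahodul.

bedahodul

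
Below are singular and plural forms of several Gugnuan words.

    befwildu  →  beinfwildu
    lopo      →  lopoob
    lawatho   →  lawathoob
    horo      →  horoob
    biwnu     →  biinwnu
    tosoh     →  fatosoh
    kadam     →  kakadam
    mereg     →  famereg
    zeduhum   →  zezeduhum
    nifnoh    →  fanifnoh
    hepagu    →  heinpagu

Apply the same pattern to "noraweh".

fanoraweh

"noraweh" ends in -h. The stems ending in -h (nifnoh → fanifnoh, tosoh → fatosoh) add the prefix fa-.
The other patterns: stems ending in -m repeat the first consonant+vowel as a prefix; stems ending in -u insert -in- after the first vowel; stems ending in -o add -ob.
So noraweh → fanoraweh.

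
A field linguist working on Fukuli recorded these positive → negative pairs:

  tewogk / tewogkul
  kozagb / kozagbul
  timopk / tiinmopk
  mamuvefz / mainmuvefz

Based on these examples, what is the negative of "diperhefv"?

diinperhefv

tewogk and timopk both end in -k yet inflect differently (tewogkul, tiinmopk), so the final letter is not what conditions the rule; the second-to-last letter is.
"diperhefv" has second-to-last letter 'f'. The one such stem in the data (mamuvefz → mainmuvefz) inserts -in- after the first vowel (as does timopk), so the same rule applies.
The other pattern: stems whose second-to-last letter is 'g' add -ul.
So diperhefv → diinperhefv.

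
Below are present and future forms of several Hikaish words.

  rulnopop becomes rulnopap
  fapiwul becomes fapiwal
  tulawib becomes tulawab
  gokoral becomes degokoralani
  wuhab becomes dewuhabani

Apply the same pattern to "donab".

dedonabani

wuhab and tulawib both end in -b yet inflect differently (dewuhabani, tulawab), so the final letter is not what conditions the rule; the last vowel is.
"donab" has last vowel 'a'. The stems whose last vowel is 'a' (wuhab → dewuhabani, gokoral → degokoralani) add de- … -ani around the stem.
So donab → dedonabani.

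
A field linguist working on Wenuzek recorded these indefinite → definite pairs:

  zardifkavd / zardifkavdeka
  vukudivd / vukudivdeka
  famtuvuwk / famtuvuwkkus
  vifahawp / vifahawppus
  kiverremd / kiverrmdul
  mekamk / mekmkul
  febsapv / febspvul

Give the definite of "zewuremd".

"zewuremd" has second-to-last letter 'm'. The stems whose second-to-last letter is 'm' (kiverremd → kiverrmdul, mekamk → mekmkul) delete the last vowel and add -ul.
The other patterns: stems whose second-to-last letter is 'v' add -eka; stems whose second-to-last letter is 'w' double the final consonant and add -us.
So zewuremd → zewurmdul.

zewurmdul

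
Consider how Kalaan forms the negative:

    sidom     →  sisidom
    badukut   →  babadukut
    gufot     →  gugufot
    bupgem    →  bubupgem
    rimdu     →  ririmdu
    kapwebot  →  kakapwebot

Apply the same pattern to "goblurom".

gogoblurom

Every pair shown (sidom → sisidom, badukut → babadukut, gufot → gugufot, …) follows the same rule: repeat the first consonant+vowel as a prefix.
So goblurom → gogoblurom.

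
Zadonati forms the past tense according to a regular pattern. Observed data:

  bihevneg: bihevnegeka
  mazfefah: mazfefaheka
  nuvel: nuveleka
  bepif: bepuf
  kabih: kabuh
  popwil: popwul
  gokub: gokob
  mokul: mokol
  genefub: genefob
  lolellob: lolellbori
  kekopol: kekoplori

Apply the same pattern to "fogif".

foguf

mazfefah and kabih both end in -h yet inflect differently (mazfefaheka, kabuh), so the final letter is not what conditions the rule; the last vowel is.
"fogif" has last vowel 'i'. The stems whose last vowel is 'i' (bepif → bepuf, kabih → kabuh, popwil → popwul) change the last vowel to 'u'.
The other patterns: stems whose last vowel is 'a' or 'e' add -eka; stems whose last vowel is 'u' change the last vowel to 'o'; stems whose last vowel is 'o' delete the last vowel and add -ori.
So fogif → foguf.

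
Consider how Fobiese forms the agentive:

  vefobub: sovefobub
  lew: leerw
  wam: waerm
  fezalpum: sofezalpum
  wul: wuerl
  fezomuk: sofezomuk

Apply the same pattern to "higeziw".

sohigeziw

wam and fezalpum both end in -m yet inflect differently (waerm, sofezalpum), so the final letter is not what conditions the rule; the number of vowels is.
"higeziw" has 3 vowels. The stems with 3 vowels (fezalpum → sofezalpum, fezomuk → sofezomuk, vefobub → sovefobub) add the prefix so-.
The other pattern: stems with 1 vowel insert -er- after the first vowel.
So higeziw → sohigeziw.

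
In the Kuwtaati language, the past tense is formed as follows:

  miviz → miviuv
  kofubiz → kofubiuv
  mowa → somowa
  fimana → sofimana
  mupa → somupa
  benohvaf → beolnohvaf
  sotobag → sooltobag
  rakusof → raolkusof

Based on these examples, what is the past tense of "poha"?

sopoha

mowa and benohvaf both have last vowel 'a' yet inflect differently (somowa, beolnohvaf), so the last vowel is not what conditions the rule; the final letter is.
"poha" ends in -a. The stems ending in -a (mowa → somowa, fimana → sofimana, mupa → somupa) add the prefix so-.
So poha → sopoha.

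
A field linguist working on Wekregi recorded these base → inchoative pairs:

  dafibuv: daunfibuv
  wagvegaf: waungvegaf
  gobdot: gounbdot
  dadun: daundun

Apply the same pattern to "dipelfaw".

Every pair shown (dafibuv → daunfibuv, wagvegaf → waungvegaf, gobdot → gounbdot, …) follows the same rule: insert -un- after the first vowel.
So dipelfaw → diunpelfaw.

diunpelfaw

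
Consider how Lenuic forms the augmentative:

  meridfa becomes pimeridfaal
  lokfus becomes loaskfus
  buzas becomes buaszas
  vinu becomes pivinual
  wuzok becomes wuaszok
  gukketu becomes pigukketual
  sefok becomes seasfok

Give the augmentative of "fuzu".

pifuzual

vinu and lokfus both have last vowel 'u' yet inflect differently (pivinual, loaskfus), so the last vowel is not what conditions the rule; whether the stem ends in a vowel or a consonant is.
"fuzu" ends in a vowel. The stems ending in a vowel (meridfa → pimeridfaal, vinu → pivinual, gukketu → pigukketual) add pi- … -al around the stem.
The other pattern: stems ending in a consonant insert -as- after the first vowel.
So fuzu → pifuzual.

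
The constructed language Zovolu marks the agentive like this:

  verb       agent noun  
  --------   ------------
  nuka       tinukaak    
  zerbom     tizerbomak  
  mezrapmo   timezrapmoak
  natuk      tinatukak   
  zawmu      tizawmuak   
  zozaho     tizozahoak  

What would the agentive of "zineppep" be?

Every pair shown (nuka → tinukaak, zerbom → tizerbomak, mezrapmo → timezrapmoak, …) follows the same rule: add ti- … -ak around the stem.
So zineppep → tizineppepak.

tizineppepak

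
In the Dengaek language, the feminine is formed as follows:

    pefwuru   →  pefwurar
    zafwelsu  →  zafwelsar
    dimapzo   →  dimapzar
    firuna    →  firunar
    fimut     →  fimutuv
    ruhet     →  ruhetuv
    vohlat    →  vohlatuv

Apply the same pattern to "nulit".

nulituv

pefwuru and fimut both have last vowel 'u' yet inflect differently (pefwurar, fimutuv), so the last vowel is not what conditions the rule; whether the stem ends in a vowel or a consonant is.
"nulit" ends in a consonant. The stems ending in a consonant (fimut → fimutuv, ruhet → ruhetuv, vohlat → vohlatuv) add -uv.
The other pattern: stems ending in a vowel drop the final letter and add -ar.
So nulit → nulituv.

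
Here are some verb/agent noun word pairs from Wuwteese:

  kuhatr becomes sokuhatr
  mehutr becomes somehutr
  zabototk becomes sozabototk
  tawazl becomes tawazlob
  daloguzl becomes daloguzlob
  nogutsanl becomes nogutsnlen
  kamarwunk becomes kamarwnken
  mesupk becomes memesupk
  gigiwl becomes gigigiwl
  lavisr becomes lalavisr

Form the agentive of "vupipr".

vuvupipr

tawazl and nogutsanl both end in -l yet inflect differently (tawazlob, nogutsnlen), so the final letter is not what conditions the rule; the second-to-last letter is.
"vupipr" has second-to-last letter 'p'. The one such stem in the data (mesupk → memesupk) repeats the first consonant+vowel as a prefix (as do gigiwl, lavisr), so the same rule applies.
So vupipr → vuvupipr.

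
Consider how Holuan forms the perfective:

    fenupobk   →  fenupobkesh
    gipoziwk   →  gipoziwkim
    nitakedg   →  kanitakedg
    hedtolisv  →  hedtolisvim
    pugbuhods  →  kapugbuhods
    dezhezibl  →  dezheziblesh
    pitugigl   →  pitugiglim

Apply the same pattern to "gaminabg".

dezhezibl and pitugigl both end in -l yet inflect differently (dezheziblesh, pitugiglim), so the final letter is not what conditions the rule; the second-to-last letter is.
"gaminabg" has second-to-last letter 'b'. The stems whose second-to-last letter is 'b' (fenupobk → fenupobkesh, dezhezibl → dezheziblesh) add -esh.
So gaminabg → gaminabgesh.

gaminabgesh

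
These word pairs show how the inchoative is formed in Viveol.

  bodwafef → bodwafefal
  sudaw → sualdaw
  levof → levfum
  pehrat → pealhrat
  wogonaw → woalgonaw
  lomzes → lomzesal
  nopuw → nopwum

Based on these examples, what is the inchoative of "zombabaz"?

zoalmbabaz

nopuw and wogonaw both end in -w yet inflect differently (nopwum, woalgonaw), so the final letter is not what conditions the rule; the last vowel is.
"zombabaz" has last vowel 'a'. The stems whose last vowel is 'a' (wogonaw → woalgonaw, sudaw → sualdaw, pehrat → pealhrat) insert -al- after the first vowel.
So zombabaz → zoalmbabaz.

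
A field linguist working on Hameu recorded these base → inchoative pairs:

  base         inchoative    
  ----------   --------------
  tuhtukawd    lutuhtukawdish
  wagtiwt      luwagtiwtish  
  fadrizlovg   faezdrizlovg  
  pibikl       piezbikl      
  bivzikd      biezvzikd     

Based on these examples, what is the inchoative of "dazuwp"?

ludazuwpish

tuhtukawd and bivzikd both end in -d yet inflect differently (lutuhtukawdish, biezvzikd), so the final letter is not what conditions the rule; the second-to-last letter is.
"dazuwp" has second-to-last letter 'w'. The stems whose second-to-last letter is 'w' (tuhtukawd → lutuhtukawdish, wagtiwt → luwagtiwtish) add lu- … -ish around the stem.
So dazuwp → ludazuwpish.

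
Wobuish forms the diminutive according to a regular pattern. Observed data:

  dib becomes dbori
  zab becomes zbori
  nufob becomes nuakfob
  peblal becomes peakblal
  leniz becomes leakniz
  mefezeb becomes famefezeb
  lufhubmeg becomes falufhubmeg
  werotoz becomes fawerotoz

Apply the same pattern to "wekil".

dib and nufob both end in -b yet inflect differently (dbori, nuakfob), so the final letter is not what conditions the rule; the number of vowels is.
"wekil" has 2 vowels. The stems with 2 vowels (nufob → nuakfob, peblal → peakblal, leniz → leakniz) insert -ak- after the first vowel.
The other patterns: stems with 1 vowel delete the last vowel and add -ori; stems with 3 vowels add the prefix fa-.
So wekil → weakkil.

weakkil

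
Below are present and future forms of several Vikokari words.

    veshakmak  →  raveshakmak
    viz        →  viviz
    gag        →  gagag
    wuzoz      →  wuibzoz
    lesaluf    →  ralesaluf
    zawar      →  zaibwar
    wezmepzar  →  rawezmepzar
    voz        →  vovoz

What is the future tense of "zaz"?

"zaz" has 1 vowel. The stems with 1 vowel (gag → gagag, voz → vovoz, viz → viviz) repeat the first consonant+vowel as a prefix.
The other patterns: stems with 2 vowels insert -ib- after the first vowel; stems with 3 vowels add the prefix ra-.
So zaz → zazaz.

zazaz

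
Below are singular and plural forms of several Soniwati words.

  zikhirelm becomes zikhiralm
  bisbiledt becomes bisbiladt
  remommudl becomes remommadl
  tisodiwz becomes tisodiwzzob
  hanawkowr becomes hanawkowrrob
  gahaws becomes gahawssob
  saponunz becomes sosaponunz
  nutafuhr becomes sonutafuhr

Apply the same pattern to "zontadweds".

tisodiwz and saponunz both end in -z yet inflect differently (tisodiwzzob, sosaponunz), so the final letter is not what conditions the rule; the second-to-last letter is.
"zontadweds" has second-to-last letter 'd'. The stems whose second-to-last letter is 'd' (bisbiledt → bisbiladt, remommudl → remommadl) change the last vowel to 'a'.
So zontadweds → zontadwads.

zontadwads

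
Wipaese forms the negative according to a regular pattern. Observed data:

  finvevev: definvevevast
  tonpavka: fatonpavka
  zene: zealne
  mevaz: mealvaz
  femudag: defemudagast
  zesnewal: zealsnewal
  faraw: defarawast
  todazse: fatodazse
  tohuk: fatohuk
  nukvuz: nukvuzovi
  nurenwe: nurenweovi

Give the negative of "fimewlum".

defimewlumast

"fimewlum" begins with f-. The stems beginning with f- (finvevev → definvevevast, faraw → defarawast, femudag → defemudagast) add de- … -ast around the stem.
The other patterns: stems beginning with t- add the prefix fa-; stems beginning with n- add -ovi; stems beginning with m- or z- insert -al- after the first vowel.
So fimewlum → defimewlumast.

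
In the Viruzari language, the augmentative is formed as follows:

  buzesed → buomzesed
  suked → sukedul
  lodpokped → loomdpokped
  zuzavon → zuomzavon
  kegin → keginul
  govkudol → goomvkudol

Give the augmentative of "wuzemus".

wuomzemus

zuzavon and kegin both end in -n yet inflect differently (zuomzavon, keginul), so the final letter is not what conditions the rule; the number of vowels is.
"wuzemus" has 3 vowels. The stems with 3 vowels (lodpokped → loomdpokped, zuzavon → zuomzavon, buzesed → buomzesed) insert -om- after the first vowel.
The other pattern: stems with 2 vowels add -ul.
So wuzemus → wuomzemus.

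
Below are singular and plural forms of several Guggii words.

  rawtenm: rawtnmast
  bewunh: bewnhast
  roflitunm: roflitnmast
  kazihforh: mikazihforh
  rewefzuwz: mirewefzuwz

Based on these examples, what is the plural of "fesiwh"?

bewunh and kazihforh both end in -h yet inflect differently (bewnhast, mikazihforh), so the final letter is not what conditions the rule; the second-to-last letter is.
"fesiwh" has second-to-last letter 'w'. The one such stem in the data (rewefzuwz → mirewefzuwz) adds the prefix mi-, so the same rule applies.
So fesiwh → mifesiwh.

mifesiwh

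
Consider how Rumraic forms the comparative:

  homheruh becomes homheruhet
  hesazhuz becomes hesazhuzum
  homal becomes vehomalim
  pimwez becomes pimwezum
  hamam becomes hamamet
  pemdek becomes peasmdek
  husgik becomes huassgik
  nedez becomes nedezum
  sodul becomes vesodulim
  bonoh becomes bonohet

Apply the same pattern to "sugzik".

hesazhuz and sodul both have last vowel 'u' yet inflect differently (hesazhuzum, vesodulim), so the last vowel is not what conditions the rule; the final letter is.
"sugzik" ends in -k. The stems ending in -k (pemdek → peasmdek, husgik → huassgik) insert -as- after the first vowel.
The other patterns: stems ending in -z add -um; stems ending in -l add ve- … -im around the stem; stems ending in -h or -m add -et.
So sugzik → suasgzik.

suasgzik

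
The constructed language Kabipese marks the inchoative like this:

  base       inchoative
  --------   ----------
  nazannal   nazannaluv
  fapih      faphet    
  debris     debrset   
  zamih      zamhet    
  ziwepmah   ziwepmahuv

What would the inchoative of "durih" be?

"durih" has last vowel 'i'. The stems whose last vowel is 'i' (fapih → faphet, zamih → zamhet, debris → debrset) delete the last vowel and add -et.
The other pattern: stems whose last vowel is 'a' add -uv.
So durih → durhet.

durhet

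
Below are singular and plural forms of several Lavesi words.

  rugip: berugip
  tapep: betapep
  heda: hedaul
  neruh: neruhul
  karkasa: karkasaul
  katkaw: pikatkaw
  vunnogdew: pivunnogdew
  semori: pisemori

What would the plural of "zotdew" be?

"zotdew" ends in -w. The stems ending in -w (katkaw → pikatkaw, vunnogdew → pivunnogdew) add the prefix pi-.
So zotdew → pizotdew.

pizotdew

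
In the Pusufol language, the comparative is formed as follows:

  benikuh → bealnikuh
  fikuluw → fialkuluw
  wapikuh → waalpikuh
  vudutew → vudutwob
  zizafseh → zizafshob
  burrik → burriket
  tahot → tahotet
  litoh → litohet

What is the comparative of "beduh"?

bealduh

fikuluw and vudutew both end in -w yet inflect differently (fialkuluw, vudutwob), so the final letter is not what conditions the rule; the last vowel is.
"beduh" has last vowel 'u'. The stems whose last vowel is 'u' (benikuh → bealnikuh, fikuluw → fialkuluw, wapikuh → waalpikuh) insert -al- after the first vowel.
So beduh → bealduh.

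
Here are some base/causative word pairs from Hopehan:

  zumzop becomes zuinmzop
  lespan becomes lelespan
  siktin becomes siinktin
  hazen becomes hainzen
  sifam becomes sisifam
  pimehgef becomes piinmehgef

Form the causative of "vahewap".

lespan and siktin both end in -n yet inflect differently (lelespan, siinktin), so the final letter is not what conditions the rule; the last vowel is.
"vahewap" has last vowel 'a'. The stems whose last vowel is 'a' (lespan → lelespan, sifam → sisifam) repeat the first consonant+vowel as a prefix.
The other pattern: stems whose last vowel is 'e', 'i' or 'o' insert -in- after the first vowel.
So vahewap → vavahewap.

vavahewap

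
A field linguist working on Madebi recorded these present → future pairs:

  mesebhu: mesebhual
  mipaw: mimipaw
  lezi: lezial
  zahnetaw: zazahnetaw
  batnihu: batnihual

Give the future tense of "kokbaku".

kokbakual

mesebhu and mipaw both begin with m- yet inflect differently (mesebhual, mimipaw), so the first letter is not what conditions the rule; whether the stem ends in a vowel or a consonant is.
"kokbaku" ends in a vowel. The stems ending in a vowel (batnihu → batnihual, lezi → lezial, mesebhu → mesebhual) add -al.
So kokbaku → kokbakual.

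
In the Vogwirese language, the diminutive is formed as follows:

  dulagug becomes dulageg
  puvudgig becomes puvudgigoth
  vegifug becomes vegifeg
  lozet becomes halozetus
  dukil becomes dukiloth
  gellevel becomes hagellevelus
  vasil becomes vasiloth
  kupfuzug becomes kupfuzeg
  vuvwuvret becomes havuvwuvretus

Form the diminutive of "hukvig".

hukvigoth

gellevel and vasil both end in -l yet inflect differently (hagellevelus, vasiloth), so the final letter is not what conditions the rule; the last vowel is.
"hukvig" has last vowel 'i'. The stems whose last vowel is 'i' (vasil → vasiloth, puvudgig → puvudgigoth, dukil → dukiloth) add -oth.
So hukvig → hukvigoth.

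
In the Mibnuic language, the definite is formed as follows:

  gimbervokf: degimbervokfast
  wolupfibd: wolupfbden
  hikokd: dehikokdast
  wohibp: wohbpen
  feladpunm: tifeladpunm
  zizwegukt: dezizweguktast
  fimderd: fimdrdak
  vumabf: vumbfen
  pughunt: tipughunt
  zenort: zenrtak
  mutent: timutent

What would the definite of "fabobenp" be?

wolupfibd and hikokd both end in -d yet inflect differently (wolupfbden, dehikokdast), so the final letter is not what conditions the rule; the second-to-last letter is.
"fabobenp" has second-to-last letter 'n'. The stems whose second-to-last letter is 'n' (mutent → timutent, feladpunm → tifeladpunm, pughunt → tipughunt) add the prefix ti-.
So fabobenp → tifabobenp.

tifabobenp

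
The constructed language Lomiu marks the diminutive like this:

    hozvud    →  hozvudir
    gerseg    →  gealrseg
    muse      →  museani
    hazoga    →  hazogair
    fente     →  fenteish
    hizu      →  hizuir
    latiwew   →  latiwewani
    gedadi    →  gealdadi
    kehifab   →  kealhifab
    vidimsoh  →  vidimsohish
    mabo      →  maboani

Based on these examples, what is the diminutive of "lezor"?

lezorani

fente and muse both end in -e yet inflect differently (fenteish, museani), so the final letter is not what conditions the rule; the first letter is.
"lezor" begins with l-. The one such stem in the data (latiwew → latiwewani) adds -ani, so the same rule applies.
So lezor → lezorani.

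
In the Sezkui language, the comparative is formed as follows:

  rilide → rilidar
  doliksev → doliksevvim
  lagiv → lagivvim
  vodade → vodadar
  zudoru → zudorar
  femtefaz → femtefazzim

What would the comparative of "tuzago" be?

doliksev and rilide both have last vowel 'e' yet inflect differently (doliksevvim, rilidar), so the last vowel is not what conditions the rule; whether the stem ends in a vowel or a consonant is.
"tuzago" ends in a vowel. The stems ending in a vowel (rilide → rilidar, zudoru → zudorar, vodade → vodadar) drop the final letter and add -ar.
The other pattern: stems ending in a consonant double the final consonant and add -im.
So tuzago → tuzagar.

tuzagar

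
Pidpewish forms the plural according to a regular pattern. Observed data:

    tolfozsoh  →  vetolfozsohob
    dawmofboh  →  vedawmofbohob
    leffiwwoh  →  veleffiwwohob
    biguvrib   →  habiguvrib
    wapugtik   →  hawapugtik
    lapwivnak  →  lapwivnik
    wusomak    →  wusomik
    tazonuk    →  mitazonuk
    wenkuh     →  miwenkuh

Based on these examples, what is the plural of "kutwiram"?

wapugtik and lapwivnak both end in -k yet inflect differently (hawapugtik, lapwivnik), so the final letter is not what conditions the rule; the last vowel is.
"kutwiram" has last vowel 'a'. The stems whose last vowel is 'a' (lapwivnak → lapwivnik, wusomak → wusomik) change the last vowel to 'i'.
The other patterns: stems whose last vowel is 'o' add ve- … -ob around the stem; stems whose last vowel is 'i' add the prefix ha-; stems whose last vowel is 'u' add the prefix mi-.
So kutwiram → kutwirim.

kutwirim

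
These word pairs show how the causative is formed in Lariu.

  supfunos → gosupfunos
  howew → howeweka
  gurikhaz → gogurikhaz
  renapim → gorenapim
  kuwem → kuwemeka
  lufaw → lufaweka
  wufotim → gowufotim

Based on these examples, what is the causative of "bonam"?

kuwem and renapim both end in -m yet inflect differently (kuwemeka, gorenapim), so the final letter is not what conditions the rule; the number of vowels is.
"bonam" has 2 vowels. The stems with 2 vowels (kuwem → kuwemeka, howew → howeweka, lufaw → lufaweka) add -eka.
The other pattern: stems with 3 vowels add the prefix go-.
So bonam → bonameka.

bonameka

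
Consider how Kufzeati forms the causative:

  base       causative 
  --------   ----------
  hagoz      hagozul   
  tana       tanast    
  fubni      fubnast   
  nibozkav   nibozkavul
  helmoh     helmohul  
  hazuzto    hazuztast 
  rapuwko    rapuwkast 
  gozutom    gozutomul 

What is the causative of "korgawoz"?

korgawozul

gozutom and rapuwko both have last vowel 'o' yet inflect differently (gozutomul, rapuwkast), so the last vowel is not what conditions the rule; whether the stem ends in a vowel or a consonant is.
"korgawoz" ends in a consonant. The stems ending in a consonant (gozutom → gozutomul, helmoh → helmohul, nibozkav → nibozkavul) add -ul.
So korgawoz → korgawozul.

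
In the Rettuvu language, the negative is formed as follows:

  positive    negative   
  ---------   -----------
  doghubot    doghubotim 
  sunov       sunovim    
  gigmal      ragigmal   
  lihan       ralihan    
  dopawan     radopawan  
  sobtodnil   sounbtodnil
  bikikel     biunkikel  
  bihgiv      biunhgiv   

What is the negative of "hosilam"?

gigmal and sobtodnil both end in -l yet inflect differently (ragigmal, sounbtodnil), so the final letter is not what conditions the rule; the last vowel is.
"hosilam" has last vowel 'a'. The stems whose last vowel is 'a' (gigmal → ragigmal, lihan → ralihan, dopawan → radopawan) add the prefix ra-.
The other patterns: stems whose last vowel is 'o' add -im; stems whose last vowel is 'e' or 'i' insert -un- after the first vowel.
So hosilam → rahosilam.

rahosilam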